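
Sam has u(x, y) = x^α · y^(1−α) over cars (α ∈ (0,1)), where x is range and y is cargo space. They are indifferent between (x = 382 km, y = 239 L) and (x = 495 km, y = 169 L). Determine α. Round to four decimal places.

The Cobb–Douglas utilities coincide, so 382^α·239^(1−α) = 495^α·169^(1−α).
(382/495)^α = (169/239)^(1−α); take logs: α·ln(382/495) = (1−α)·ln(169/239), i.e. α·-0.2591372 = (1−α)·-0.3465648.
Thus α·(-0.6057020) = -0.3465648, so α = -0.3465648/-0.6057020 ≈ 0.5722.

α ≈ 0.5722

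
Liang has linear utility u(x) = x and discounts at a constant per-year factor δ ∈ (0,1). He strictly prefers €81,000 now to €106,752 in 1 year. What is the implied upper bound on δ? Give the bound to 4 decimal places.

The preference means 81000 > δ·106752.
Dividing through by 106752 gives δ < 0.75877.

δ < 0.7588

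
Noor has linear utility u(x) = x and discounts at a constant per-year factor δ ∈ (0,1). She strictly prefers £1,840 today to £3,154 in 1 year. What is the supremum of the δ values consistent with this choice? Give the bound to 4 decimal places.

The preference means 1840 > δ·3154.
So δ < 1840/3154 = 0.58339.

δ < 0.5834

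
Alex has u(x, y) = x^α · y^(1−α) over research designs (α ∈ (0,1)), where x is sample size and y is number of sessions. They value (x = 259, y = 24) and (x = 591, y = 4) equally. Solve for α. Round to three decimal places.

The Cobb–Douglas utilities coincide, so 259^α·24^(1−α) = 591^α·4^(1−α).
(259/591)^α = (4/24)^(1−α); take logs: α·ln(259/591) = (1−α)·ln(4/24), i.e. α·-0.824988 = (1−α)·-1.791759.
With A = -0.824988 and B = -1.791759: α·A = (1−α)·B, so α = B/(A+B) = -1.791759/-2.616747 ≈ 0.685.

α ≈ 0.685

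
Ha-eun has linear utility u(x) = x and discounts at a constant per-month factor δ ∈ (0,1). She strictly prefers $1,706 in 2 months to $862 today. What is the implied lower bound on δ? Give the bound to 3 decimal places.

The preference means 862 < δ^2·1706.
Hence δ^2 > 862/1706 = 0.50528, and x ↦ x^(1/2) is increasing on (0,∞).
δ > 0.50528^(1/2) = 0.711.

δ > 0.711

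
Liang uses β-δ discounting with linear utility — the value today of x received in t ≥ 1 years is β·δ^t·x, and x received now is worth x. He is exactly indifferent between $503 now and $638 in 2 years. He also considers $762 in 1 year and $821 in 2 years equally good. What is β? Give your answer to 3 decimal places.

β ≈ 0.915

From the later pair, β·δ^1·762 = β·δ^2·821; dividing through, δ = 762/821 = 0.92814.
The first indifference: 503 = β·δ^2·638, so β = 503/(δ^2·638) = 503/(0.86144·638) ≈ 0.915.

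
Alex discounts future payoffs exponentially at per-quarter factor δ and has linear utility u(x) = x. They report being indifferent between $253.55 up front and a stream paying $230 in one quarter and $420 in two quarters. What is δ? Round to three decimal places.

δ ≈ 0.550

The stream is worth 230δ + 420δ² today, so 230δ + 420δ² = 253.55.
So 420δ² + 230δ − 253.55 = 0.
By the quadratic formula (taking the positive root), δ = (−230 + √478864.00) / 840 ≈ 0.550.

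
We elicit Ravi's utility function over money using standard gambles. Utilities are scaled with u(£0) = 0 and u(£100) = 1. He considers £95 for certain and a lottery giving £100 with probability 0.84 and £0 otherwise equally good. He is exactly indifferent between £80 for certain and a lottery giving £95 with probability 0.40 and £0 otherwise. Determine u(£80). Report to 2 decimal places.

The first gamble pins u(£95): it must equal 0.84·1 + 0.16·0 = 0.84.
The second indifference gives u(£80) = 0.40·u(£95) + 0.60·u(£0) = 0.40·0.84 + 0.60·0.00 = 0.3360.

0.34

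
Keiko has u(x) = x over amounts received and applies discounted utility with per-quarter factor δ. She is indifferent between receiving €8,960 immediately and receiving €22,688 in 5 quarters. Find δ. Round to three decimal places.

δ ≈ 0.830

Indifference means u(8960) = δ^5 · u(22688), so δ^5 = u(8960)/u(22688).
With u(x) = x: δ^5 = 8960/22688 = 0.39492.
So δ = 0.39492^(1/5) ≈ 0.830.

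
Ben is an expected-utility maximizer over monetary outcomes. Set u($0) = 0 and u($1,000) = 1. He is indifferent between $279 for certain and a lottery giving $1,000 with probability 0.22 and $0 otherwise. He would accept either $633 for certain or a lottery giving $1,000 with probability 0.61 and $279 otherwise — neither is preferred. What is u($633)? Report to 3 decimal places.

0.696

First, u($279) = 0.22·u($1,000) + 0.78·u($0) = 0.22.
Chaining: u($633) = 0.61·1.00 + 0.39·0.22 = 0.6958.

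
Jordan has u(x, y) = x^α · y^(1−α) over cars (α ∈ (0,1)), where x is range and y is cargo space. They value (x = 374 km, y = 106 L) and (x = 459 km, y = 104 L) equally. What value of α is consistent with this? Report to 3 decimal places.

Indifference: 374^α · 106^(1−α) = 459^α · 104^(1−α).
Rearrange to (374/459)^α = (104/106)^(1−α) and take logs: α·-0.204794 = (1−α)·-0.019048.
Thus α·(-0.223842) = -0.019048, so α = -0.019048/-0.223842 ≈ 0.085.

α ≈ 0.085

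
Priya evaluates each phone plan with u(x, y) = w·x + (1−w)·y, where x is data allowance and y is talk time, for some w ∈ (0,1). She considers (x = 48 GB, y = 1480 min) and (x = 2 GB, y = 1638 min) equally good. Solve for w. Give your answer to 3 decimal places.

w = 0.775

Indifference: w·48 + (1−w)·1480 = w·2 + (1−w)·1638.
w·(48−2) = (1−w)·(1638−1480), i.e. w·46 = (1−w)·158.
So w/(1−w) = 158/46 = 3.4348, giving w = 158/(46+158) = 0.775.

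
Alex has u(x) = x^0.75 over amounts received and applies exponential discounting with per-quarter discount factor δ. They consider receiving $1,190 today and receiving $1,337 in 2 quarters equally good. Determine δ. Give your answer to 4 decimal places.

The payoff in 2 quarters is discounted by δ^2, so u(1190) = δ^2·u(1337) and δ^2 = u(1190)/u(1337).
Since u(x) = x^0.75, δ^2 = (1190/1337)^0.75 = 0.89005^0.75 = 0.91635.
So δ = 0.91635^(1/2) ≈ 0.9573.

δ ≈ 0.9573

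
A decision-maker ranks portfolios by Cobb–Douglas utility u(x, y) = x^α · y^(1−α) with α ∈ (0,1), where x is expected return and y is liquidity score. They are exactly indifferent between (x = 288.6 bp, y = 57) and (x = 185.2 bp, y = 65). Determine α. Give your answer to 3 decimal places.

The Cobb–Douglas utilities coincide, so 288.6^α·57^(1−α) = 185.2^α·65^(1−α).
Taking logs: α·ln 288.6 + (1−α)·ln 57 = α·ln 185.2 + (1−α)·ln 65, i.e. α·0.443605 = (1−α)·0.131336.
With A = 0.443605 and B = 0.131336: α·A = (1−α)·B, so α = B/(A+B) = 0.131336/0.574941 ≈ 0.228.

α ≈ 0.228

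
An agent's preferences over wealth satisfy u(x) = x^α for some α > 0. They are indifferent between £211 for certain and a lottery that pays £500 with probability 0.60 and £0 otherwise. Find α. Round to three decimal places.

Since u(0) = 0, the lottery's EU is 0.60·500^α.
Indifference: 211^α = 0.60·500^α, so (211/500)^α = 0.60.
Take logs: α = ln 0.60 / ln(211/500) ≈ 0.59209.

α ≈ 0.592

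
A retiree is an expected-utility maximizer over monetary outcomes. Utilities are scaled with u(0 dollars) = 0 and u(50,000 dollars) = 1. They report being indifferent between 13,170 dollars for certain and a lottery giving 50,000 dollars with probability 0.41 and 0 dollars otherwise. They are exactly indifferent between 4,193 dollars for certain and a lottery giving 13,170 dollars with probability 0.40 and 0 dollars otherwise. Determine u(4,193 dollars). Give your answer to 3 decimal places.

0.164

From the first indifference, u(13,170 dollars) = 0.41·u(50,000 dollars) + 0.59·u(0 dollars) = 0.41·1 + 0.59·0 = 0.41.
The second indifference gives u(4,193 dollars) = 0.40·u(13,170 dollars) + 0.60·u(0 dollars) = 0.40·0.41 + 0.60·0.00 = 0.1640.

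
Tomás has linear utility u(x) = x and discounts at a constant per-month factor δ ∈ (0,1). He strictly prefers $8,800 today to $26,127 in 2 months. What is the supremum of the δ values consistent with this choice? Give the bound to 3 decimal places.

Comparing present values: 8800 > δ^2·26127.
So δ^2 < 8800/26127 = 0.33682; taking the square root of both positive sides preserves the inequality.
δ < (8800/26127)^(1/2) ≈ 0.580.

δ < 0.580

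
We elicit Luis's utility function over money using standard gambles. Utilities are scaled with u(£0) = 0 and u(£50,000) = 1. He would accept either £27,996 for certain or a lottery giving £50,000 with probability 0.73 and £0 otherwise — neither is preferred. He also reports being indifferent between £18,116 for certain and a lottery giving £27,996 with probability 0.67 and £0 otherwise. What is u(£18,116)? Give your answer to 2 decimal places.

First, u(£27,996) = 0.73·u(£50,000) + 0.27·u(£0) = 0.73.
The second indifference gives u(£18,116) = 0.67·u(£27,996) + 0.33·u(£0) = 0.67·0.73 + 0.33·0.00 = 0.4891.

0.49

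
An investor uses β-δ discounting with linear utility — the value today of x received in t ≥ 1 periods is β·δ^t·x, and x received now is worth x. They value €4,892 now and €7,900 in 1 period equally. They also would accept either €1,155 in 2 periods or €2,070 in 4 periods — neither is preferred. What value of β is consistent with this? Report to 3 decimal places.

β ≈ 0.829

Both payoffs in the second observation are in the future, so β drops out: δ^2·1155 = δ^4·2070 ⇒ δ^2 = 1155/2070 = 0.55797, so δ = 0.74697.
Substituting δ into 4892 = β·δ·7900: β = 4892/(5901.099) ≈ 0.829.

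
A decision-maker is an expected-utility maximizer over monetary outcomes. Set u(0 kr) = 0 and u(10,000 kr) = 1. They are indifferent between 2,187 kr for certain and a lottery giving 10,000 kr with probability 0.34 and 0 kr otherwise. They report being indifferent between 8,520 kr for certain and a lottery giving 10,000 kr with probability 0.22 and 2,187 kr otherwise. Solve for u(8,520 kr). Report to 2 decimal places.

0.49

The first gamble pins u(2,187 kr): it must equal 0.34·1 + 0.66·0 = 0.34.
The second indifference gives u(8,520 kr) = 0.22·u(10,000 kr) + 0.78·u(2,187 kr) = 0.22·1.00 + 0.78·0.34 = 0.4852.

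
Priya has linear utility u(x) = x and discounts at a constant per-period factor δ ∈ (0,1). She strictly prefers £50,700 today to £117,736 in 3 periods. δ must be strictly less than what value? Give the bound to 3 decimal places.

Under u(x) = x this choice says 50700 > δ^3·117736.
Hence δ^3 < 50700/117736 = 0.43062, and x ↦ x^(1/3) is increasing on (0,∞).
δ < (50700/117736)^(1/3) ≈ 0.755.

δ < 0.755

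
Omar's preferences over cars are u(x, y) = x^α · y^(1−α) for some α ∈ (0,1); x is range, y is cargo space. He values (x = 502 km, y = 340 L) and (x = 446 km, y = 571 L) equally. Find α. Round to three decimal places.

α ≈ 0.814

The Cobb–Douglas utilities coincide, so 502^α·340^(1−α) = 446^α·571^(1−α).
Taking logs: α·ln 502 + (1−α)·ln 340 = α·ln 446 + (1−α)·ln 571, i.e. α·0.118281 = (1−α)·0.518444.
Thus α·(0.636725) = 0.518444, so α = 0.518444/0.636725 ≈ 0.814.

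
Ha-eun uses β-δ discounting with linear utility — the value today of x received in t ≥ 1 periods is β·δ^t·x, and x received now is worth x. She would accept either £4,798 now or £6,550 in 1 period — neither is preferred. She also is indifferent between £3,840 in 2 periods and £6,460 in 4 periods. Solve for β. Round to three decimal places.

β ≈ 0.950

Both payoffs in the second observation are in the future, so β drops out: δ^2·3840 = δ^4·6460 ⇒ δ^2 = 3840/6460 = 0.59443, so δ = 0.77099.
Substituting δ into 4798 = β·δ·6550: β = 4798/(5049.992) ≈ 0.950.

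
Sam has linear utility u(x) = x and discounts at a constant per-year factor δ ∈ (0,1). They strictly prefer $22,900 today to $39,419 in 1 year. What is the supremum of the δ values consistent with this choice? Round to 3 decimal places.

Under u(x) = x this choice says 22900 > δ·39419.
So δ < 22900/39419 = 0.58094.

δ < 0.581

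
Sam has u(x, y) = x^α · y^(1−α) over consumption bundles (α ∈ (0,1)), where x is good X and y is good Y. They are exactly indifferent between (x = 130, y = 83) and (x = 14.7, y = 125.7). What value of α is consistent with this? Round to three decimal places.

Set the two utilities equal: 130^α·83^(1−α) = 14.7^α·125.7^(1−α).
Taking logs: α·ln 130 + (1−α)·ln 83 = α·ln 14.7 + (1−α)·ln 125.7, i.e. α·2.179687 = (1−α)·0.415058.
With A = 2.179687 and B = 0.415058: α·A = (1−α)·B, so α = B/(A+B) = 0.415058/2.594745 ≈ 0.160.

α ≈ 0.160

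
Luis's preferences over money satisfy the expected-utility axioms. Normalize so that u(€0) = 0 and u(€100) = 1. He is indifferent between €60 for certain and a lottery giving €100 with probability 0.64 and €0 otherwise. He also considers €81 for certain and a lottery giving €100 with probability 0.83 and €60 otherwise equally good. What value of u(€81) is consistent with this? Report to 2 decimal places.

0.94

First, u(€60) = 0.64·u(€100) + 0.36·u(€0) = 0.64.
Chaining: u(€81) = 0.83·1.00 + 0.17·0.64 = 0.9388.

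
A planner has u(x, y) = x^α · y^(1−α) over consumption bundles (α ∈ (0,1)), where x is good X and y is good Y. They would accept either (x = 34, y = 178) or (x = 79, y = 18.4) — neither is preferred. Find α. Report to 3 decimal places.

Set the two utilities equal: 34^α·178^(1−α) = 79^α·18.4^(1−α).
Rearrange to (34/79)^α = (18.4/178)^(1−α) and take logs: α·-0.843087 = (1−α)·-2.269433.
With A = -0.843087 and B = -2.269433: α·A = (1−α)·B, so α = B/(A+B) = -2.269433/-3.112520 ≈ 0.729.

α ≈ 0.729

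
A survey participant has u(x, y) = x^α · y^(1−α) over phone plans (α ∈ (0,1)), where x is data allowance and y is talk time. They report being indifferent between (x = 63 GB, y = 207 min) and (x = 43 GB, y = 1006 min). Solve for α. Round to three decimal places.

α ≈ 0.805

Indifference: 63^α · 207^(1−α) = 43^α · 1006^(1−α).
(63/43)^α = (1006/207)^(1−α); take logs: α·ln(63/43) = (1−α)·ln(1006/207), i.e. α·0.381935 = (1−α)·1.581019.
So α/(1−α) = (1.581019)/(0.381935) = 4.139498, and α = 4.139498/5.139498 ≈ 0.805.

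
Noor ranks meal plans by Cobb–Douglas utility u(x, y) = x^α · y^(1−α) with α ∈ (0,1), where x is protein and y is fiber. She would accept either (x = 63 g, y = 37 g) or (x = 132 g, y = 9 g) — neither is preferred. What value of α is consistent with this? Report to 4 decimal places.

The Cobb–Douglas utilities coincide, so 63^α·37^(1−α) = 132^α·9^(1−α).
Taking logs: α·ln 63 + (1−α)·ln 37 = α·ln 132 + (1−α)·ln 9, i.e. α·-0.7396672 = (1−α)·-1.4136933.
So α/(1−α) = (-1.4136933)/(-0.7396672) = 1.9112559, and α = 1.9112559/2.9112559 ≈ 0.6565.

α ≈ 0.6565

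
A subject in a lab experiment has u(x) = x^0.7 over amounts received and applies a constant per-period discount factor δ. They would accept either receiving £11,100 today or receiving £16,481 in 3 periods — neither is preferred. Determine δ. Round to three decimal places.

δ ≈ 0.912

The payoff in 3 periods is discounted by δ^3, so u(11100) = δ^3·u(16481) and δ^3 = u(11100)/u(16481).
With u(x) = x^0.7: δ^3 = 11100^0.7/16481^0.7 = (11100/16481)^0.7 = 0.75829.
Taking the cube root: δ = 0.75829^(1/3) ≈ 0.912.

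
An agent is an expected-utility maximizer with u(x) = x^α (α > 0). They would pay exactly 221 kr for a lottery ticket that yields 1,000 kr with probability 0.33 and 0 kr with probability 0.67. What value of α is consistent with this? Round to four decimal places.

α ≈ 0.7344

The lottery's expected utility is 0.33·u(1000) + 0.67·u(0) = 0.33·1000^α (since u(0) = 0 for α > 0).
Equating: 221^α = 0.33·1000^α, i.e. 0.2210^α = 0.33.
α = ln(0.33) / ln(221/1000) = -1.1086626/-1.5095926 ≈ 0.7344.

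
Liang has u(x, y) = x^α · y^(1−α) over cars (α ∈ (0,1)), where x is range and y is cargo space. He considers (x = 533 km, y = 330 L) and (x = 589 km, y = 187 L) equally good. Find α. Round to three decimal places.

α ≈ 0.850

The Cobb–Douglas utilities coincide, so 533^α·330^(1−α) = 589^α·187^(1−α).
Taking logs: α·ln 533 + (1−α)·ln 330 = α·ln 589 + (1−α)·ln 187, i.e. α·-0.099905 = (1−α)·-0.567984.
Thus α·(-0.667889) = -0.567984, so α = -0.567984/-0.667889 ≈ 0.850.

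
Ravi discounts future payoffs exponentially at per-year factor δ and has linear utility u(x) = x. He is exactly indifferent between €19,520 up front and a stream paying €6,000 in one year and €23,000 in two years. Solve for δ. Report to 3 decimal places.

δ ≈ 0.800

Present value of the stream is 6000·δ + 23000·δ². Indifference gives 6000δ + 23000δ² = 19520.
That is, 23000δ² + 6000δ − 19520 = 0, a quadratic in δ.
The positive root is δ = [−6000 + √(6000² + 4·23000·19520)] / (2·23000) = (−6000 + 42800.000)/46000 ≈ 0.800.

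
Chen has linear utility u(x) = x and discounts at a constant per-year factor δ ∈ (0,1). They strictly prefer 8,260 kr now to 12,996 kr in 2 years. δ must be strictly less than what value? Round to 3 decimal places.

Under u(x) = x this choice says 8260 > δ^2·12996.
Dividing by 12996: δ^2 < 0.63558. Both sides are positive, so the square root keeps the direction.
δ < (8260/12996)^(1/2) ≈ 0.797.

δ < 0.797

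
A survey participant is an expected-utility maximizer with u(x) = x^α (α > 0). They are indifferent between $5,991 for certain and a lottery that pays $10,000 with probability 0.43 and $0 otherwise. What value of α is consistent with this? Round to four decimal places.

α ≈ 1.6473

Since u(0) = 0, the lottery's EU is 0.43·10000^α.
Setting u(5991) equal to that: 5991^α = 0.43·10000^α ⇒ (5991/10000)^α = 0.43.
Take logs: α = ln 0.43 / ln(5991/10000) ≈ 1.647328.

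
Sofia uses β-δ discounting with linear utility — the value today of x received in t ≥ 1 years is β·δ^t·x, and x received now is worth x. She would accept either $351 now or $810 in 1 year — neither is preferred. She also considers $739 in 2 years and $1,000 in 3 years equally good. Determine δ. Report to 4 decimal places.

From the later pair, β·δ^2·739 = β·δ^3·1000; dividing through, δ = 739/1000 = 0.73900.

δ ≈ 0.7390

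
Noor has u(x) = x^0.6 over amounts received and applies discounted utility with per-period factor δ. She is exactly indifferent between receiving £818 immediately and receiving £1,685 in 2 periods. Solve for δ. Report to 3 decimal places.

δ ≈ 0.805

Indifference means u(818) = δ^2 · u(1685), so δ^2 = u(818)/u(1685).
Since u(x) = x^0.6, δ^2 = (818/1685)^0.6 = 0.48546^0.6 = 0.64817.
So δ = 0.64817^(1/2) ≈ 0.805.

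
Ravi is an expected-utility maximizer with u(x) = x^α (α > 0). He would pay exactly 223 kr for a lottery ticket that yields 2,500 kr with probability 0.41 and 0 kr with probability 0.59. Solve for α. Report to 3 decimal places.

α ≈ 0.369

Since u(0) = 0, the lottery's EU is 0.41·2500^α.
Setting u(223) equal to that: 223^α = 0.41·2500^α ⇒ (223/2500)^α = 0.41.
α = ln(0.41) / ln(223/2500) = -0.891598/-2.416874 ≈ 0.369.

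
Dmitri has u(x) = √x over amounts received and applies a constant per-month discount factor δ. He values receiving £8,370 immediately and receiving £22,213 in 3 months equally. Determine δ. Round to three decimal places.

Indifference means u(8370) = δ^3 · u(22213), so δ^3 = u(8370)/u(22213).
Since u(x) = √x, δ^3 = √(8370/22213) = 0.61385.
So δ = 0.61385^(1/3) ≈ 0.850.

δ ≈ 0.850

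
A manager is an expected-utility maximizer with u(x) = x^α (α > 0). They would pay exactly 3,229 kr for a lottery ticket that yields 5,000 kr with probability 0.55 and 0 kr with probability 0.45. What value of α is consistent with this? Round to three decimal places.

Since u(0) = 0, the lottery's EU is 0.55·5000^α.
Setting u(3229) equal to that: 3229^α = 0.55·5000^α ⇒ (3229/5000)^α = 0.55.
Take logs: α = ln 0.55 / ln(3229/5000) ≈ 1.36722.

α ≈ 1.367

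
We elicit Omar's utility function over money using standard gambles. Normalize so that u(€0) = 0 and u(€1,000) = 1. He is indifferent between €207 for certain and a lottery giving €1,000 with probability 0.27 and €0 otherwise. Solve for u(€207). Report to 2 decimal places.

The indifference gives u(€207) = 0.27·u(€1,000) + 0.73·u(€0) = 0.27·1 + 0.73·0 = 0.27.

0.27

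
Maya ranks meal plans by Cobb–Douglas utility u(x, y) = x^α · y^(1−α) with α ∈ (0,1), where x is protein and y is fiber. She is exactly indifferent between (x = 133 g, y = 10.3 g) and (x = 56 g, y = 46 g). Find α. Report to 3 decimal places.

Indifference: 133^α · 10.3^(1−α) = 56^α · 46^(1−α).
Taking logs: α·ln 133 + (1−α)·ln 10.3 = α·ln 56 + (1−α)·ln 46, i.e. α·0.864997 = (1−α)·1.496498.
With A = 0.864997 and B = 1.496498: α·A = (1−α)·B, so α = B/(A+B) = 1.496498/2.361495 ≈ 0.634.

α ≈ 0.634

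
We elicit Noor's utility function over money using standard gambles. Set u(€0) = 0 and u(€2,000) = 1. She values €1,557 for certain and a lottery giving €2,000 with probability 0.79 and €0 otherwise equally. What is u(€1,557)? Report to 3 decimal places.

0.790

u(€1,557) equals the lottery's expected utility: 0.79·1 + 0.21·0 = 0.79.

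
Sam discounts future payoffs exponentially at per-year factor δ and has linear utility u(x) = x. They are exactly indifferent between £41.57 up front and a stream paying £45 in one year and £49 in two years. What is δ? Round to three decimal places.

The stream is worth 45δ + 49δ² today, so 45δ + 49δ² = 41.57.
So 49δ² + 45δ − 41.57 = 0.
By the quadratic formula (taking the positive root), δ = (−45 + √10172.72) / 98 ≈ 0.570.

δ ≈ 0.570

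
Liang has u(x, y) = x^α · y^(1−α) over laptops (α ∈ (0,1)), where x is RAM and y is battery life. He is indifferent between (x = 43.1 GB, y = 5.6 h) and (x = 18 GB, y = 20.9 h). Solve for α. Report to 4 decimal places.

α ≈ 0.6013

Set the two utilities equal: 43.1^α·5.6^(1−α) = 18^α·20.9^(1−α).
Taking logs: α·ln 43.1 + (1−α)·ln 5.6 = α·ln 18 + (1−α)·ln 20.9, i.e. α·0.8731512 = (1−α)·1.3169826.
Thus α·(2.1901338) = 1.3169826, so α = 1.3169826/2.1901338 ≈ 0.6013.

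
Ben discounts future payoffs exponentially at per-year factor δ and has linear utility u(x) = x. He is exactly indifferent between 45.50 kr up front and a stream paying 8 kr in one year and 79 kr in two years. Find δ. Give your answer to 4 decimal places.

Present value of the stream is 8·δ + 79·δ². Indifference gives 8δ + 79δ² = 45.50.
That is, 79δ² + 8δ − 45.50 = 0, a quadratic in δ.
By the quadratic formula (taking the positive root), δ = (−8 + √14442.00) / 158 ≈ 0.7100.

δ ≈ 0.7100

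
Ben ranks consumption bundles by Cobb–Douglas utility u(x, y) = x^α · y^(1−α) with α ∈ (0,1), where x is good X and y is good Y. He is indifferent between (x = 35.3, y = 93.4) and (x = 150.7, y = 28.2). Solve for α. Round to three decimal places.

Set the two utilities equal: 35.3^α·93.4^(1−α) = 150.7^α·28.2^(1−α).
(35.3/150.7)^α = (28.2/93.4)^(1−α); take logs: α·ln(35.3/150.7) = (1−α)·ln(28.2/93.4), i.e. α·-1.451408 = (1−α)·-1.197569.
So α/(1−α) = (-1.197569)/(-1.451408) = 0.825108, and α = 0.825108/1.825108 ≈ 0.452.

α ≈ 0.452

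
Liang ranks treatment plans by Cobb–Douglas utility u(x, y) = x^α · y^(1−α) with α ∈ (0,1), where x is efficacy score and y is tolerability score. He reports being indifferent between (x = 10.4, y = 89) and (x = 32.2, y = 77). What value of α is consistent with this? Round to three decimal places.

α ≈ 0.114

The Cobb–Douglas utilities coincide, so 10.4^α·89^(1−α) = 32.2^α·77^(1−α).
(10.4/32.2)^α = (77/89)^(1−α); take logs: α·ln(10.4/32.2) = (1−α)·ln(77/89), i.e. α·-1.130161 = (1−α)·-0.144831.
With A = -1.130161 and B = -0.144831: α·A = (1−α)·B, so α = B/(A+B) = -0.144831/-1.274992 ≈ 0.114.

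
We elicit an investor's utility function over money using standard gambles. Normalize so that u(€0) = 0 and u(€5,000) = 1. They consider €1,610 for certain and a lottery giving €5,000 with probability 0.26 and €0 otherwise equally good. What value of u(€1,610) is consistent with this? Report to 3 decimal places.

The indifference gives u(€1,610) = 0.26·u(€5,000) + 0.74·u(€0) = 0.26·1 + 0.74·0 = 0.26.

0.260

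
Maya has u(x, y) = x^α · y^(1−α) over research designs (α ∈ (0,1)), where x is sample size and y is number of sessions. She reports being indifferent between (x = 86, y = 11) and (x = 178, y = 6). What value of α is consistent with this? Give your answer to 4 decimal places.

α ≈ 0.4545

Indifference: 86^α · 11^(1−α) = 178^α · 6^(1−α).
Rearrange to (86/178)^α = (6/11)^(1−α) and take logs: α·-0.7274363 = (1−α)·-0.6061358.
So α/(1−α) = (-0.6061358)/(-0.7274363) = 0.8332493, and α = 0.8332493/1.8332493 ≈ 0.4545.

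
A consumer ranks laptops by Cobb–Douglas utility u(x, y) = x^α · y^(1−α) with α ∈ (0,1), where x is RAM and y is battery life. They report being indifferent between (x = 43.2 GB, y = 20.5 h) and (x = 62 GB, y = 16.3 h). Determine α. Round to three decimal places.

α ≈ 0.388

The Cobb–Douglas utilities coincide, so 43.2^α·20.5^(1−α) = 62^α·16.3^(1−α).
Taking logs: α·ln 43.2 + (1−α)·ln 20.5 = α·ln 62 + (1−α)·ln 16.3, i.e. α·-0.361294 = (1−α)·-0.229260.
So α/(1−α) = (-0.229260)/(-0.361294) = 0.634552, and α = 0.634552/1.634552 ≈ 0.388.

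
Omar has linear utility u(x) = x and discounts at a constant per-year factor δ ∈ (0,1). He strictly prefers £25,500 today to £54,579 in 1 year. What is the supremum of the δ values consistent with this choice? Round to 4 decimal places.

Under u(x) = x this choice says 25500 > δ·54579.
Dividing through by 54579 gives δ < 0.46721.

δ < 0.4672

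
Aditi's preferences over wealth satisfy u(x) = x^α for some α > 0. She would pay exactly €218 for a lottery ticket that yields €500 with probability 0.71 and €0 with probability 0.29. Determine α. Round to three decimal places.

α ≈ 0.413

Since u(0) = 0, the lottery's EU is 0.71·500^α.
Indifference: 218^α = 0.71·500^α, so (218/500)^α = 0.71.
α = ln(0.71) / ln(218/500) = -0.342490/-0.830113 ≈ 0.413.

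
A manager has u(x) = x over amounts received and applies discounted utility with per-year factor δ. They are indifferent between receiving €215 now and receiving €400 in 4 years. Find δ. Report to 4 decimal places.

Equating discounted utilities: u(215) = δ^4·u(400) ⇒ δ^4 = u(215)/u(400).
With u(x) = x: δ^4 = 215/400 = 0.53750.
Hence δ = (0.53750)^(1/4) = 0.856238.

δ ≈ 0.8562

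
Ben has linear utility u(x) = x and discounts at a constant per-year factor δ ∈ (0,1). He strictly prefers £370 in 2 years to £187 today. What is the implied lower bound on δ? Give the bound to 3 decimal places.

The preference means 187 < δ^2·370.
Hence δ^2 > 187/370 = 0.50541, and x ↦ x^(1/2) is increasing on (0,∞).
δ > 0.50541^(1/2) = 0.711.

δ > 0.711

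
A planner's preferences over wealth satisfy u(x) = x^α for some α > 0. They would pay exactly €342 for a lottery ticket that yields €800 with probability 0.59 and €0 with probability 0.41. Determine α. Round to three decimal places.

The lottery's expected utility is 0.59·u(800) + 0.41·u(0) = 0.59·800^α (since u(0) = 0 for α > 0).
Equating: 342^α = 0.59·800^α, i.e. 0.4275^α = 0.59.
α = ln(0.59) / ln(342/800) = -0.527633/-0.849801 ≈ 0.621.

α ≈ 0.621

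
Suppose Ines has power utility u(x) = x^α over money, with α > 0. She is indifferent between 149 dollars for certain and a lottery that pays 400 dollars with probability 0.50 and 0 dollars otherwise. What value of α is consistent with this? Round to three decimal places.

The lottery's expected utility is 0.50·u(400) + 0.50·u(0) = 0.50·400^α (since u(0) = 0 for α > 0).
Equating: 149^α = 0.50·400^α, i.e. 0.3725^α = 0.50.
Taking logs: α·ln(149/400) = ln(0.50), so α = -0.693147 / -0.987518 ≈ 0.702.

α ≈ 0.702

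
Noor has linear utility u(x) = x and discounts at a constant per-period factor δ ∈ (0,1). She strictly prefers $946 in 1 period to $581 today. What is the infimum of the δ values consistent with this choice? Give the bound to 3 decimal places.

δ > 0.614

Comparing present values: 581 < δ·946.
Dividing through by 946 gives δ > 0.61416.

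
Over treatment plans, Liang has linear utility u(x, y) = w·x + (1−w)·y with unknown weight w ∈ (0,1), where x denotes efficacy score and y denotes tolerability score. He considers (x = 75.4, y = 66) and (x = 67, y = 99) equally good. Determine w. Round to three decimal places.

u(75.4,66) = u(67,99) means w·75.4 + (1−w)·66 = w·67 + (1−w)·99.
w·(75.4−67) = (1−w)·(99−66), i.e. w·8.4 = (1−w)·33.
Hence w = 33/(8.4+33) = 33/41.4 = 0.797.

w = 0.797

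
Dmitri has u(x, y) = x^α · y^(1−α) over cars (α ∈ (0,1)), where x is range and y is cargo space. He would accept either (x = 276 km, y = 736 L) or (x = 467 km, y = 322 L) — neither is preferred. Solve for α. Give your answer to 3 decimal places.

α ≈ 0.611

Set the two utilities equal: 276^α·736^(1−α) = 467^α·322^(1−α).
(276/467)^α = (322/736)^(1−α); take logs: α·ln(276/467) = (1−α)·ln(322/736), i.e. α·-0.525928 = (1−α)·-0.826679.
With A = -0.525928 and B = -0.826679: α·A = (1−α)·B, so α = B/(A+B) = -0.826679/-1.352607 ≈ 0.611.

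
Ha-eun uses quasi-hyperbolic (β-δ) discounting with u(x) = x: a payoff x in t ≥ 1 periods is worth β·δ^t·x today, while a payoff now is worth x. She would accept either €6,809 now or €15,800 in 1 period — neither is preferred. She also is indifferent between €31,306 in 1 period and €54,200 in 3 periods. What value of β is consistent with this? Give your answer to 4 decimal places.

β ≈ 0.5670

Both payoffs in the second observation are in the future, so β drops out: δ^1·31306 = δ^3·54200 ⇒ δ^2 = 31306/54200 = 0.57760, so δ = 0.76000.
The first indifference: 6809 = β·δ·15800, so β = 6809/(δ·15800) = 6809/(0.76000·15800) ≈ 0.5670.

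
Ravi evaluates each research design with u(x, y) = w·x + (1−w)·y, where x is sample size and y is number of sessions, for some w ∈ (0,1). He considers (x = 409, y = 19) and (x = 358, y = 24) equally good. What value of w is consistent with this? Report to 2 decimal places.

Equating utilities: w·409 + (1−w)·19 = w·358 + (1−w)·24.
Rearranging, 51·w − 5·(1−w) = 0.
The marginal rate of substitution is 5/51, so w = 5/(51+5) = 0.09.

w = 0.09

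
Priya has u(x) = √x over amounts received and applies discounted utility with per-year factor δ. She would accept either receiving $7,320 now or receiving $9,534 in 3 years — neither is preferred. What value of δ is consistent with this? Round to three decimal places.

δ ≈ 0.957

Equating discounted utilities: u(7320) = δ^3·u(9534) ⇒ δ^3 = u(7320)/u(9534).
With u(x) = √x: δ^3 = √7320/√9534 = √(7320/9534) = 0.87623.
So δ = 0.87623^(1/3) ≈ 0.957.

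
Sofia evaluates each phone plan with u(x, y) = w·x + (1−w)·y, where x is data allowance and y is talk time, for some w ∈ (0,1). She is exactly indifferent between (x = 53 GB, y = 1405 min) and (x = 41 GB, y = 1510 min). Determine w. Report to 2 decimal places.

w = 0.90

u(53,1405) = u(41,1510) means w·53 + (1−w)·1405 = w·41 + (1−w)·1510.
w·(53−41) = (1−w)·(1510−1405), i.e. w·12 = (1−w)·105.
The marginal rate of substitution is 105/12, so w = 105/(12+105) = 0.90.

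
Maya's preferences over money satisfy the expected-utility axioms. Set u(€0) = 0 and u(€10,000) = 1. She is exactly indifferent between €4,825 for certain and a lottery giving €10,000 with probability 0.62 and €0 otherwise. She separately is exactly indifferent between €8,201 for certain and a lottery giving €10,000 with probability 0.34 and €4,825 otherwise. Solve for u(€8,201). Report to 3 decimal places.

0.749

First, u(€4,825) = 0.62·u(€10,000) + 0.38·u(€0) = 0.62.
Chaining: u(€8,201) = 0.34·1.00 + 0.66·0.62 = 0.7492.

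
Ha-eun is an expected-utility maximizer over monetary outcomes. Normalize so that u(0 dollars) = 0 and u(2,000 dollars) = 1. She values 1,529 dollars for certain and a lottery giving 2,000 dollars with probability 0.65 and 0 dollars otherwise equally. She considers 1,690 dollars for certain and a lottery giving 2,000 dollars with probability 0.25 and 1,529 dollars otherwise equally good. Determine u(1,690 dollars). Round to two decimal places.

0.74

The first gamble pins u(1,529 dollars): it must equal 0.65·1 + 0.35·0 = 0.65.
Chaining: u(1,690 dollars) = 0.25·1.00 + 0.75·0.65 = 0.7375.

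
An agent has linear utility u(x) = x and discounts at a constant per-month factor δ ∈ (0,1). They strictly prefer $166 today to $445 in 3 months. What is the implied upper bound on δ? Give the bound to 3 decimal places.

Under u(x) = x this choice says 166 > δ^3·445.
Dividing by 445: δ^3 < 0.37303. Both sides are positive, so the cube root keeps the direction.
δ < (166/445)^(1/3) ≈ 0.720.

δ < 0.720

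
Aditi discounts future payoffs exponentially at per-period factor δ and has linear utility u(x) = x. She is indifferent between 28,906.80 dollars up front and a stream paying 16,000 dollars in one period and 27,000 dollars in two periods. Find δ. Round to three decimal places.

Equating present values: 28906.80 = 16000δ + 27000δ².
Rearranged: 27000δ² + 16000δ − 28906.80 = 0.
δ = (−16000 + √(16000² + 4·27000·28906.80)) / (2·27000) = (−16000 + √3377934400.00) / 54000 ≈ 0.780.

δ ≈ 0.780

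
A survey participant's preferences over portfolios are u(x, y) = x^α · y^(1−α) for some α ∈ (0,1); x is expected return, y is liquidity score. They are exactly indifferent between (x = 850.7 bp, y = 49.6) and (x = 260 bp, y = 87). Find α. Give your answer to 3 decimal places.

Indifference: 850.7^α · 49.6^(1−α) = 260^α · 87^(1−α).
Rearrange to (850.7/260)^α = (87/49.6)^(1−α) and take logs: α·1.185378 = (1−α)·0.561917.
Thus α·(1.747295) = 0.561917, so α = 0.561917/1.747295 ≈ 0.322.

α ≈ 0.322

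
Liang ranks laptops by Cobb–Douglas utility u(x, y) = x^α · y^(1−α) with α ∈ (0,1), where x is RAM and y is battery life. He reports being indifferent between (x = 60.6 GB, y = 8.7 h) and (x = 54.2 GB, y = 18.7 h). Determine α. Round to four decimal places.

Set the two utilities equal: 60.6^α·8.7^(1−α) = 54.2^α·18.7^(1−α).
Taking logs: α·ln 60.6 + (1−α)·ln 8.7 = α·ln 54.2 + (1−α)·ln 18.7, i.e. α·0.1116140 = (1−α)·0.7652005.
Thus α·(0.8768145) = 0.7652005, so α = 0.7652005/0.8768145 ≈ 0.8727.

α ≈ 0.8727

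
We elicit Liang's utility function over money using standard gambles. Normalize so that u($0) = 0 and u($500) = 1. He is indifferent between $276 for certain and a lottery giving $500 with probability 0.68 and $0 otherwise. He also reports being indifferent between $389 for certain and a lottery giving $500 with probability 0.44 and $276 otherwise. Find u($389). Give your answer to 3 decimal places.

From the first indifference, u($276) = 0.68·u($500) + 0.32·u($0) = 0.68·1 + 0.32·0 = 0.68.
Then u($389) = 0.44·u($500) + 0.56·u($276) = 0.44·1.00 + 0.56·0.68 = 0.8208.

0.821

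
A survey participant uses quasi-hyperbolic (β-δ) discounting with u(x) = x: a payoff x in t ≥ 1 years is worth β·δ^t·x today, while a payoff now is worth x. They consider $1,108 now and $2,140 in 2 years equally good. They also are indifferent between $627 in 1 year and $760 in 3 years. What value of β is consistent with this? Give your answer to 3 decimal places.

β ≈ 0.628

From the later pair, β·δ^1·627 = β·δ^3·760; dividing through, δ^2 = 627/760 = 0.82500, so δ = 0.90830.
Substituting δ into 1108 = β·δ^2·2140: β = 1108/(1765.500) ≈ 0.628.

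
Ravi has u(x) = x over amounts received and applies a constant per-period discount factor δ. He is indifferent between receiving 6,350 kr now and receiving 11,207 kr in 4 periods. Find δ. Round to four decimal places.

δ ≈ 0.8676

The payoff in 4 periods is discounted by δ^4, so u(6350) = δ^4·u(11207) and δ^4 = u(6350)/u(11207).
With u(x) = x: δ^4 = 6350/11207 = 0.56661.
Taking the 4th root: δ = 0.56661^(1/4) ≈ 0.8676.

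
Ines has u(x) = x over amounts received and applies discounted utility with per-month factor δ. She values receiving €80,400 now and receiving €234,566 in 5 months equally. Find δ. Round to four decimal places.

δ ≈ 0.8072

Equating discounted utilities: u(80400) = δ^5·u(234566) ⇒ δ^5 = u(80400)/u(234566).
With u(x) = x: δ^5 = 80400/234566 = 0.34276.
So δ = 0.34276^(1/5) ≈ 0.8072.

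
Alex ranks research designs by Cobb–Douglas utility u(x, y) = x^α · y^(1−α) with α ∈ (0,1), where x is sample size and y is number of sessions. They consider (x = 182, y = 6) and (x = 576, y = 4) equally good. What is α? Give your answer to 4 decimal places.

α ≈ 0.2603

Set the two utilities equal: 182^α·6^(1−α) = 576^α·4^(1−α).
Taking logs: α·ln 182 + (1−α)·ln 6 = α·ln 576 + (1−α)·ln 4, i.e. α·-1.1521010 = (1−α)·-0.4054651.
So α/(1−α) = (-0.4054651)/(-1.1521010) = 0.3519354, and α = 0.3519354/1.3519354 ≈ 0.2603.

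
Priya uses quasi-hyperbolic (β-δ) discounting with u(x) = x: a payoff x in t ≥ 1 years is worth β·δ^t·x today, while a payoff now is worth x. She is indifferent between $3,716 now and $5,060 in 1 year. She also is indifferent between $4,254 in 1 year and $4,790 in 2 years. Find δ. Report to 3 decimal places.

δ ≈ 0.888

From the later pair, β·δ^1·4254 = β·δ^2·4790; dividing through, δ = 4254/4790 = 0.88810.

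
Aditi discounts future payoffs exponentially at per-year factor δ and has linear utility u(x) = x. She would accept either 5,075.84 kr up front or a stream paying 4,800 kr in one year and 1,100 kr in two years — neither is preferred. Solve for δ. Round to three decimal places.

Present value of the stream is 4800·δ + 1100·δ². Indifference gives 4800δ + 1100δ² = 5075.84.
That is, 1100δ² + 4800δ − 5075.84 = 0, a quadratic in δ.
By the quadratic formula (taking the positive root), δ = (−4800 + √45373696.00) / 2200 ≈ 0.880.

δ ≈ 0.880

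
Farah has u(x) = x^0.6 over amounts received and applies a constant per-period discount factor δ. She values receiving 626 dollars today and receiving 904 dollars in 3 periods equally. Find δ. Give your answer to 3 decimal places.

Equating discounted utilities: u(626) = δ^3·u(904) ⇒ δ^3 = u(626)/u(904).
Since u(x) = x^0.6, δ^3 = (626/904)^0.6 = 0.69248^0.6 = 0.80213.
Taking the cube root: δ = 0.80213^(1/3) ≈ 0.929.

δ ≈ 0.929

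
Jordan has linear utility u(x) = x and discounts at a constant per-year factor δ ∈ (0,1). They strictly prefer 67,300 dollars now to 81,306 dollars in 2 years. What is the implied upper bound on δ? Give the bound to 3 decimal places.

Comparing present values: 67300 > δ^2·81306.
Hence δ^2 < 67300/81306 = 0.82774, and x ↦ x^(1/2) is increasing on (0,∞).
δ < (67300/81306)^(1/2) ≈ 0.910.

δ < 0.910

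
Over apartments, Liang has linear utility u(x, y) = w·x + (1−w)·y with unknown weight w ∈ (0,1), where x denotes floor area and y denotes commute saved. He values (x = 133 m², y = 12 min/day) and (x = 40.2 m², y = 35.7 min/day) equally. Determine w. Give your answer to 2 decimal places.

w = 0.20

Equating utilities: w·133 + (1−w)·12 = w·40.2 + (1−w)·35.7.
Rearranging, 92.8·w − 23.7·(1−w) = 0.
Hence w = 23.7/(92.8+23.7) = 23.7/116.5 = 0.20.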